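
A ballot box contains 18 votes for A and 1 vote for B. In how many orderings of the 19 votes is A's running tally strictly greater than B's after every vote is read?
Strict-lead orderings = 17

Total orderings of the 19 votes with 18 for A: C(19, 18) = 19. By the Bertrand ballot formula (Cycle Lemma / reflection principle), the number of orderings in which A is strictly ahead of B throughout is (p − q)/(p + q) · C(p + q, p) = (18 − 1)/(18 + 1) · 19 = 17.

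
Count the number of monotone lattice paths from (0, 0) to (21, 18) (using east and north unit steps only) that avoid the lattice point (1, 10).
Number of paths = 62324954835

Total paths from (0, 0) to (21, 18): C(39, 21) = 62359143990. Paths through (1, 10): (paths (0, 0) → (1, 10)) × (paths (1, 10) → (21, 18)) = C(11, 1) · C(28, 20) = 11 · 3108105 = 34189155. Avoidance count = 62359143990 − 34189155 = 62324954835.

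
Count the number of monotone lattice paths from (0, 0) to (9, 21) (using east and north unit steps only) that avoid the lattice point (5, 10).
Number of paths = 10208055

Total paths from (0, 0) to (9, 21): C(30, 9) = 14307150. Paths through (5, 10): (paths (0, 0) → (5, 10)) × (paths (5, 10) → (9, 21)) = C(15, 5) · C(15, 4) = 3003 · 1365 = 4099095. Avoidance count = 14307150 − 4099095 = 10208055.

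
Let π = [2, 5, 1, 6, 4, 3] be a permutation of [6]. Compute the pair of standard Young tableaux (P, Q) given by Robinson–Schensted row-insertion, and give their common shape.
P = [1, 3, 6] / [2, 4] / [5];  Q = [1, 2, 4] / [3, 5] / [6];  common shape = (3, 2, 1)

Row-insert the values π_1, π_2, … into P one at a time, bumping the leftmost entry strictly greater than the inserted value down to the next row. The recording tableau Q records, in position (i, j), the step at which that cell was added to P.
  Insert 2 (step 1): P = [2];  Q = [1]
  Insert 5 (step 2): P = [2, 5];  Q = [1, 2]
  Insert 1 (step 3): P = [1, 5] / [2];  Q = [1, 2] / [3]
  Insert 6 (step 4): P = [1, 5, 6] / [2];  Q = [1, 2, 4] / [3]
  Insert 4 (step 5): P = [1, 4, 6] / [2, 5];  Q = [1, 2, 4] / [3, 5]
  Insert 3 (step 6): P = [1, 3, 6] / [2, 4] / [5];  Q = [1, 2, 4] / [3, 5] / [6]
Final shape: (3, 2, 1).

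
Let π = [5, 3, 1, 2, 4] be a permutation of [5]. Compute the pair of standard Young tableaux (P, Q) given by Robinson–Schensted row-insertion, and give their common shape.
P = [1, 2, 4] / [3] / [5];  Q = [1, 4, 5] / [2] / [3];  common shape = (3, 1, 1)

Row-insert the values π_1, π_2, … into P one at a time, bumping the leftmost entry strictly greater than the inserted value down to the next row. The recording tableau Q records, in position (i, j), the step at which that cell was added to P.
  Insert 5 (step 1): P = [5];  Q = [1]
  Insert 3 (step 2): P = [3] / [5];  Q = [1] / [2]
  Insert 1 (step 3): P = [1] / [3] / [5];  Q = [1] / [2] / [3]
  Insert 2 (step 4): P = [1, 2] / [3] / [5];  Q = [1, 4] / [2] / [3]
  Insert 4 (step 5): P = [1, 2, 4] / [3] / [5];  Q = [1, 4, 5] / [2] / [3]
Final shape: (3, 1, 1).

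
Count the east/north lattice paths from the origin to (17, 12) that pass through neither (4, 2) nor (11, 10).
Number of paths = 27561597

Inclusion–exclusion. Total paths: C(29, 17) = 51895935. Through P₁: C(6, 4)·C(23, 13) = 17160990. Through P₂: C(21, 11)·C(8, 6) = 9876048. Since P₁ is strictly southwest of P₂, a monotone path through both must visit P₁ then P₂; paths through both = C(6, 4)·C(15, 7)·C(8, 6) = 2702700. Avoid both = 51895935 − 17160990 − 9876048 + 2702700 = 27561597.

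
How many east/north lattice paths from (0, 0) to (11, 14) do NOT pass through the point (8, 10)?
Number of paths = 2925870

Total paths from (0, 0) to (11, 14): C(25, 11) = 4457400. Paths through (8, 10): (paths (0, 0) → (8, 10)) × (paths (8, 10) → (11, 14)) = C(18, 8) · C(7, 3) = 43758 · 35 = 1531530. Avoidance count = 4457400 − 1531530 = 2925870.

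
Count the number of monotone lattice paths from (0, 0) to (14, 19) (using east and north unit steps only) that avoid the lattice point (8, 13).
Number of paths = 630784440

Total paths from (0, 0) to (14, 19): C(33, 14) = 818809200. Paths through (8, 13): (paths (0, 0) → (8, 13)) × (paths (8, 13) → (14, 19)) = C(21, 8) · C(12, 6) = 203490 · 924 = 188024760. Avoidance count = 818809200 − 188024760 = 630784440.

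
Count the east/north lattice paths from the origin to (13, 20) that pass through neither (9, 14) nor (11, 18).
Number of paths = 267519900

Inclusion–exclusion. Total paths: C(33, 13) = 573166440. Through P₁: C(23, 9)·C(10, 4) = 171609900. Through P₂: C(29, 11)·C(4, 2) = 207583740. Since P₁ is strictly southwest of P₂, a monotone path through both must visit P₁ then P₂; paths through both = C(23, 9)·C(6, 2)·C(4, 2) = 73547100. Avoid both = 573166440 − 171609900 − 207583740 + 73547100 = 267519900.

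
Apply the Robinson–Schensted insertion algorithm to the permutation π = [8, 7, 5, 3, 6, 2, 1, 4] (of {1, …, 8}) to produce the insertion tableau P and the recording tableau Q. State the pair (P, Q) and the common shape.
P = [1, 4] / [2, 6] / [3] / [5] / [7] / [8];  Q = [1, 5] / [2, 8] / [3] / [4] / [6] / [7];  common shape = (2, 2, 1, 1, 1, 1)

Row-insert the values π_1, π_2, … into P one at a time, bumping the leftmost entry strictly greater than the inserted value down to the next row. The recording tableau Q records, in position (i, j), the step at which that cell was added to P.
  Insert 8 (step 1): P = [8];  Q = [1]
  Insert 7 (step 2): P = [7] / [8];  Q = [1] / [2]
  Insert 5 (step 3): P = [5] / [7] / [8];  Q = [1] / [2] / [3]
  Insert 3 (step 4): P = [3] / [5] / [7] / [8];  Q = [1] / [2] / [3] / [4]
  Insert 6 (step 5): P = [3, 6] / [5] / [7] / [8];  Q = [1, 5] / [2] / [3] / [4]
  Insert 2 (step 6): P = [2, 6] / [3] / [5] / [7] / [8];  Q = [1, 5] / [2] / [3] / [4] / [6]
  Insert 1 (step 7): P = [1, 6] / [2] / [3] / [5] / [7] / [8];  Q = [1, 5] / [2] / [3] / [4] / [6] / [7]
  Insert 4 (step 8): P = [1, 4] / [2, 6] / [3] / [5] / [7] / [8];  Q = [1, 5] / [2, 8] / [3] / [4] / [6] / [7]
Final shape: (2, 2, 1, 1, 1, 1).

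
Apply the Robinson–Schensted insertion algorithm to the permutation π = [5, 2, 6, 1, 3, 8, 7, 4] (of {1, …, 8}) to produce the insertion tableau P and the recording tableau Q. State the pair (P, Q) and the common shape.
P = [1, 3, 4] / [2, 6, 7] / [5, 8];  Q = [1, 3, 6] / [2, 5, 7] / [4, 8];  common shape = (3, 3, 2)

Row-insert the values π_1, π_2, … into P one at a time, bumping the leftmost entry strictly greater than the inserted value down to the next row. The recording tableau Q records, in position (i, j), the step at which that cell was added to P.
  Insert 5 (step 1): P = [5];  Q = [1]
  Insert 2 (step 2): P = [2] / [5];  Q = [1] / [2]
  Insert 6 (step 3): P = [2, 6] / [5];  Q = [1, 3] / [2]
  Insert 1 (step 4): P = [1, 6] / [2] / [5];  Q = [1, 3] / [2] / [4]
  Insert 3 (step 5): P = [1, 3] / [2, 6] / [5];  Q = [1, 3] / [2, 5] / [4]
  Insert 8 (step 6): P = [1, 3, 8] / [2, 6] / [5];  Q = [1, 3, 6] / [2, 5] / [4]
  Insert 7 (step 7): P = [1, 3, 7] / [2, 6, 8] / [5];  Q = [1, 3, 6] / [2, 5, 7] / [4]
  Insert 4 (step 8): P = [1, 3, 4] / [2, 6, 7] / [5, 8];  Q = [1, 3, 6] / [2, 5, 7] / [4, 8]
Final shape: (3, 3, 2).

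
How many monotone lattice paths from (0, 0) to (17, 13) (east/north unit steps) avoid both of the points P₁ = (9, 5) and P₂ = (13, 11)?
Number of paths = 62858250

Inclusion–exclusion. Total paths: C(30, 17) = 119759850. Through P₁: C(14, 9)·C(16, 8) = 25765740. Through P₂: C(24, 13)·C(6, 4) = 37442160. Since P₁ is strictly southwest of P₂, a monotone path through both must visit P₁ then P₂; paths through both = C(14, 9)·C(10, 4)·C(6, 4) = 6306300. Avoid both = 119759850 − 25765740 − 37442160 + 6306300 = 62858250.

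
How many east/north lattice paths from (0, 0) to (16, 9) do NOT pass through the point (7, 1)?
Number of paths = 1848495

Total paths from (0, 0) to (16, 9): C(25, 16) = 2042975. Paths through (7, 1): (paths (0, 0) → (7, 1)) × (paths (7, 1) → (16, 9)) = C(8, 7) · C(17, 9) = 8 · 24310 = 194480. Avoidance count = 2042975 − 194480 = 1848495.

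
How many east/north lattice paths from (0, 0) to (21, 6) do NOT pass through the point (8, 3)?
Number of paths = 203610

Total paths from (0, 0) to (21, 6): C(27, 21) = 296010. Paths through (8, 3): (paths (0, 0) → (8, 3)) × (paths (8, 3) → (21, 6)) = C(11, 8) · C(16, 13) = 165 · 560 = 92400. Avoidance count = 296010 − 92400 = 203610.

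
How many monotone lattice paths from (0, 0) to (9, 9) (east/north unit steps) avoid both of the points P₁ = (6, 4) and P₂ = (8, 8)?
Number of paths = 17420

Inclusion–exclusion. Total paths: C(18, 9) = 48620. Through P₁: C(10, 6)·C(8, 3) = 11760. Through P₂: C(16, 8)·C(2, 1) = 25740. Since P₁ is strictly southwest of P₂, a monotone path through both must visit P₁ then P₂; paths through both = C(10, 6)·C(6, 2)·C(2, 1) = 6300. Avoid both = 48620 − 11760 − 25740 + 6300 = 17420.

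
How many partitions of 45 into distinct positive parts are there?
q(45) = 2048

A partition into distinct parts is a strictly decreasing sequence summing to n. The recurrence d(n, m) = d(n, m−1) + d(n−m, m−1) (use part m at most once) with q(n) = d(n, n) gives q(45) = 2048. (Euler's theorem: # distinct-part partitions = # odd-part partitions.)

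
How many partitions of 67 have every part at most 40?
p(67, parts ≤ 40) = 2667957

Use the recurrence p(n, m) = p(n, m−1) + p(n−m, m): either the largest part is < m (count p(n, m−1)) or the largest part is exactly m (remove one copy of m, count p(n−m, m)). With p(0, ·) = 1 this gives p(67, parts ≤ 40) = 2667957. (By conjugating Young diagrams, this also counts partitions of 67 into at most 40 parts.)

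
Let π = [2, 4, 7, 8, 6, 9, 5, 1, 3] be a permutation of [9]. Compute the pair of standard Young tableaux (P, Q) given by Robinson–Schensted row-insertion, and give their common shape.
P = [1, 3, 5, 8, 9] / [2, 4] / [6] / [7];  Q = [1, 2, 3, 4, 6] / [5, 9] / [7] / [8];  common shape = (5, 2, 1, 1)

Row-insert the values π_1, π_2, … into P one at a time, bumping the leftmost entry strictly greater than the inserted value down to the next row. The recording tableau Q records, in position (i, j), the step at which that cell was added to P.
  Insert 2 (step 1): P = [2];  Q = [1]
  Insert 4 (step 2): P = [2, 4];  Q = [1, 2]
  Insert 7 (step 3): P = [2, 4, 7];  Q = [1, 2, 3]
  Insert 8 (step 4): P = [2, 4, 7, 8];  Q = [1, 2, 3, 4]
  Insert 6 (step 5): P = [2, 4, 6, 8] / [7];  Q = [1, 2, 3, 4] / [5]
  Insert 9 (step 6): P = [2, 4, 6, 8, 9] / [7];  Q = [1, 2, 3, 4, 6] / [5]
  Insert 5 (step 7): P = [2, 4, 5, 8, 9] / [6] / [7];  Q = [1, 2, 3, 4, 6] / [5] / [7]
  Insert 1 (step 8): P = [1, 4, 5, 8, 9] / [2] / [6] / [7];  Q = [1, 2, 3, 4, 6] / [5] / [7] / [8]
  Insert 3 (step 9): P = [1, 3, 5, 8, 9] / [2, 4] / [6] / [7];  Q = [1, 2, 3, 4, 6] / [5, 9] / [7] / [8]
Final shape: (5, 2, 1, 1).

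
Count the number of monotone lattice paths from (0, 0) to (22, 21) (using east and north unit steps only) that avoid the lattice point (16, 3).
Number of paths = 1051919058336

Total paths from (0, 0) to (22, 21): C(43, 22) = 1052049481860. Paths through (16, 3): (paths (0, 0) → (16, 3)) × (paths (16, 3) → (22, 21)) = C(19, 16) · C(24, 6) = 969 · 134596 = 130423524. Avoidance count = 1052049481860 − 130423524 = 1051919058336.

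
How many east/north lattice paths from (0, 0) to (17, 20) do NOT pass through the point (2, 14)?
Number of paths = 15898857030

Total paths from (0, 0) to (17, 20): C(37, 17) = 15905368710. Paths through (2, 14): (paths (0, 0) → (2, 14)) × (paths (2, 14) → (17, 20)) = C(16, 2) · C(21, 15) = 120 · 54264 = 6511680. Avoidance count = 15905368710 − 6511680 = 15898857030.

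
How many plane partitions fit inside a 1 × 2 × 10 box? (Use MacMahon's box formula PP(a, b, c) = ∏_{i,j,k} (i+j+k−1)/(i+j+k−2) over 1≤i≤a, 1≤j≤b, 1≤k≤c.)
PP(1, 2, 10) = 66

Evaluate the triple product over i = 1..1, j = 1..2, k = 1..10. The factors are (2/1) · (3/2) · (4/3) · (5/4) · (6/5) · (7/6) · (8/7) · (9/8) · … (20 factors total). The numerators and denominators telescope so the product is an integer; carrying out the multiplication exactly gives PP(1, 2, 10) = 66.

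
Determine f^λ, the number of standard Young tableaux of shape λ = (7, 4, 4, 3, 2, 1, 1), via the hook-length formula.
# SYT of shape (7, 4, 4, 3, 2, 1, 1) = 4021640700

Hook-length formula: f^λ = n! / Π hook(c), product over all cells c of the Young diagram. For λ = (7, 4, 4, 3, 2, 1, 1), n = 22 boxes. Hook lengths by row (left-to-right, top-to-bottom): [13, 10, 8, 6, 3, 2, 1]; [9, 6, 4, 2]; [8, 5, 3, 1]; [6, 3, 1]; [4, 1]; [2]; [1]. Product of hooks = 279488102400. So f^λ = 22! / 279488102400 = 1124000727777607680000 / 279488102400 = 4021640700.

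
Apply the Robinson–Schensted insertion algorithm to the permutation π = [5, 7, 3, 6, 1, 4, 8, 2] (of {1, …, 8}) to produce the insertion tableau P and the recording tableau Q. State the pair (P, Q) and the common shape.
P = [1, 2, 8] / [3, 4] / [5, 6] / [7];  Q = [1, 2, 7] / [3, 4] / [5, 6] / [8];  common shape = (3, 2, 2, 1)

Row-insert the values π_1, π_2, … into P one at a time, bumping the leftmost entry strictly greater than the inserted value down to the next row. The recording tableau Q records, in position (i, j), the step at which that cell was added to P.
  Insert 5 (step 1): P = [5];  Q = [1]
  Insert 7 (step 2): P = [5, 7];  Q = [1, 2]
  Insert 3 (step 3): P = [3, 7] / [5];  Q = [1, 2] / [3]
  Insert 6 (step 4): P = [3, 6] / [5, 7];  Q = [1, 2] / [3, 4]
  Insert 1 (step 5): P = [1, 6] / [3, 7] / [5];  Q = [1, 2] / [3, 4] / [5]
  Insert 4 (step 6): P = [1, 4] / [3, 6] / [5, 7];  Q = [1, 2] / [3, 4] / [5, 6]
  Insert 8 (step 7): P = [1, 4, 8] / [3, 6] / [5, 7];  Q = [1, 2, 7] / [3, 4] / [5, 6]
  Insert 2 (step 8): P = [1, 2, 8] / [3, 4] / [5, 6] / [7];  Q = [1, 2, 7] / [3, 4] / [5, 6] / [8]
Final shape: (3, 2, 2, 1).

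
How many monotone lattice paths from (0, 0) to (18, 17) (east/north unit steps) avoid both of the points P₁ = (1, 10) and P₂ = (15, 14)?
Number of paths = 2983258506

Inclusion–exclusion. Total paths: C(35, 18) = 4537567650. Through P₁: C(11, 1)·C(24, 17) = 3807144. Through P₂: C(29, 15)·C(6, 3) = 1551175200. Since P₁ is strictly southwest of P₂, a monotone path through both must visit P₁ then P₂; paths through both = C(11, 1)·C(18, 14)·C(6, 3) = 673200. Avoid both = 4537567650 − 3807144 − 1551175200 + 673200 = 2983258506.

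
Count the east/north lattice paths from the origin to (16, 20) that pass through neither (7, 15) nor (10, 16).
Number of paths = 5994235632

Inclusion–exclusion. Total paths: C(36, 16) = 7307872110. Through P₁: C(22, 7)·C(14, 9) = 341429088. Through P₂: C(26, 10)·C(10, 6) = 1115464350. Since P₁ is strictly southwest of P₂, a monotone path through both must visit P₁ then P₂; paths through both = C(22, 7)·C(4, 3)·C(10, 6) = 143256960. Avoid both = 7307872110 − 341429088 − 1115464350 + 143256960 = 5994235632.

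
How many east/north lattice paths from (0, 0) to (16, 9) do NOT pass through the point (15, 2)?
Number of paths = 2041887

Total paths from (0, 0) to (16, 9): C(25, 16) = 2042975. Paths through (15, 2): (paths (0, 0) → (15, 2)) × (paths (15, 2) → (16, 9)) = C(17, 15) · C(8, 1) = 136 · 8 = 1088. Avoidance count = 2042975 − 1088 = 2041887.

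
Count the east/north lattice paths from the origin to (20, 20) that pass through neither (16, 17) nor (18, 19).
Number of paths = 64992980250

Inclusion–exclusion. Total paths: C(40, 20) = 137846528820. Through P₁: C(33, 16)·C(7, 4) = 40838108850. Through P₂: C(37, 18)·C(3, 2) = 53017895700. Since P₁ is strictly southwest of P₂, a monotone path through both must visit P₁ then P₂; paths through both = C(33, 16)·C(4, 2)·C(3, 2) = 21002455980. Avoid both = 137846528820 − 40838108850 − 53017895700 + 21002455980 = 64992980250.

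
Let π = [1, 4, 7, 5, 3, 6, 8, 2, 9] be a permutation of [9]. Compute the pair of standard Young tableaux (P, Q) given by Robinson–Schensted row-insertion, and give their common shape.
P = [1, 2, 5, 6, 8, 9] / [3] / [4] / [7];  Q = [1, 2, 3, 6, 7, 9] / [4] / [5] / [8];  common shape = (6, 1, 1, 1)

Row-insert the values π_1, π_2, … into P one at a time, bumping the leftmost entry strictly greater than the inserted value down to the next row. The recording tableau Q records, in position (i, j), the step at which that cell was added to P.
  Insert 1 (step 1): P = [1];  Q = [1]
  Insert 4 (step 2): P = [1, 4];  Q = [1, 2]
  Insert 7 (step 3): P = [1, 4, 7];  Q = [1, 2, 3]
  Insert 5 (step 4): P = [1, 4, 5] / [7];  Q = [1, 2, 3] / [4]
  Insert 3 (step 5): P = [1, 3, 5] / [4] / [7];  Q = [1, 2, 3] / [4] / [5]
  Insert 6 (step 6): P = [1, 3, 5, 6] / [4] / [7];  Q = [1, 2, 3, 6] / [4] / [5]
  Insert 8 (step 7): P = [1, 3, 5, 6, 8] / [4] / [7];  Q = [1, 2, 3, 6, 7] / [4] / [5]
  Insert 2 (step 8): P = [1, 2, 5, 6, 8] / [3] / [4] / [7];  Q = [1, 2, 3, 6, 7] / [4] / [5] / [8]
  Insert 9 (step 9): P = [1, 2, 5, 6, 8, 9] / [3] / [4] / [7];  Q = [1, 2, 3, 6, 7, 9] / [4] / [5] / [8]
Final shape: (6, 1, 1, 1).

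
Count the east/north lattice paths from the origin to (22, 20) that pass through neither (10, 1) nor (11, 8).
Number of paths = 410165505113

Inclusion–exclusion. Total paths: C(42, 22) = 513791607420. Through P₁: C(11, 10)·C(31, 12) = 1552325775. Through P₂: C(19, 11)·C(23, 11) = 102192759396. Since P₁ is strictly southwest of P₂, a monotone path through both must visit P₁ then P₂; paths through both = C(11, 10)·C(8, 1)·C(23, 11) = 118982864. Avoid both = 513791607420 − 1552325775 − 102192759396 + 118982864 = 410165505113.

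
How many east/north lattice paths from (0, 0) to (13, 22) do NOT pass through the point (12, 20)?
Number of paths = 798959280

Total paths from (0, 0) to (13, 22): C(35, 13) = 1476337800. Paths through (12, 20): (paths (0, 0) → (12, 20)) × (paths (12, 20) → (13, 22)) = C(32, 12) · C(3, 1) = 225792840 · 3 = 677378520. Avoidance count = 1476337800 − 677378520 = 798959280.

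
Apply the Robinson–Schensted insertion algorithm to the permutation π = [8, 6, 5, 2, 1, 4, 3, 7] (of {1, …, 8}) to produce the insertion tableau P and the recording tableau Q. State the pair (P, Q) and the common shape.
P = [1, 3, 7] / [2, 4] / [5] / [6] / [8];  Q = [1, 6, 8] / [2, 7] / [3] / [4] / [5];  common shape = (3, 2, 1, 1, 1)

Row-insert the values π_1, π_2, … into P one at a time, bumping the leftmost entry strictly greater than the inserted value down to the next row. The recording tableau Q records, in position (i, j), the step at which that cell was added to P.
  Insert 8 (step 1): P = [8];  Q = [1]
  Insert 6 (step 2): P = [6] / [8];  Q = [1] / [2]
  Insert 5 (step 3): P = [5] / [6] / [8];  Q = [1] / [2] / [3]
  Insert 2 (step 4): P = [2] / [5] / [6] / [8];  Q = [1] / [2] / [3] / [4]
  Insert 1 (step 5): P = [1] / [2] / [5] / [6] / [8];  Q = [1] / [2] / [3] / [4] / [5]
  Insert 4 (step 6): P = [1, 4] / [2] / [5] / [6] / [8];  Q = [1, 6] / [2] / [3] / [4] / [5]
  Insert 3 (step 7): P = [1, 3] / [2, 4] / [5] / [6] / [8];  Q = [1, 6] / [2, 7] / [3] / [4] / [5]
  Insert 7 (step 8): P = [1, 3, 7] / [2, 4] / [5] / [6] / [8];  Q = [1, 6, 8] / [2, 7] / [3] / [4] / [5]
Final shape: (3, 2, 1, 1, 1).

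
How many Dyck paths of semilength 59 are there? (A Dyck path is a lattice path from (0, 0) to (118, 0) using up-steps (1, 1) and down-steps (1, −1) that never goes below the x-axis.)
C_59 = 405944995127576985730643443367112

These Dyck paths are counted by the Catalan number C_n = (1/(n + 1)) · C(2n, n). For n = 59: C_59 = (1/60) · C(118, 59) = 24356699707654619143838606602026720/60 = 405944995127576985730643443367112.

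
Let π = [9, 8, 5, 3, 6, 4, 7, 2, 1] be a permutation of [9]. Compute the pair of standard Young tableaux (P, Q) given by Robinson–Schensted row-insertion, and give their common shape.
P = [1, 4, 7] / [2, 6] / [3] / [5] / [8] / [9];  Q = [1, 5, 7] / [2, 6] / [3] / [4] / [8] / [9];  common shape = (3, 2, 1, 1, 1, 1)

Row-insert the values π_1, π_2, … into P one at a time, bumping the leftmost entry strictly greater than the inserted value down to the next row. The recording tableau Q records, in position (i, j), the step at which that cell was added to P.
  Insert 9 (step 1): P = [9];  Q = [1]
  Insert 8 (step 2): P = [8] / [9];  Q = [1] / [2]
  Insert 5 (step 3): P = [5] / [8] / [9];  Q = [1] / [2] / [3]
  Insert 3 (step 4): P = [3] / [5] / [8] / [9];  Q = [1] / [2] / [3] / [4]
  Insert 6 (step 5): P = [3, 6] / [5] / [8] / [9];  Q = [1, 5] / [2] / [3] / [4]
  Insert 4 (step 6): P = [3, 4] / [5, 6] / [8] / [9];  Q = [1, 5] / [2, 6] / [3] / [4]
  Insert 7 (step 7): P = [3, 4, 7] / [5, 6] / [8] / [9];  Q = [1, 5, 7] / [2, 6] / [3] / [4]
  Insert 2 (step 8): P = [2, 4, 7] / [3, 6] / [5] / [8] / [9];  Q = [1, 5, 7] / [2, 6] / [3] / [4] / [8]
  Insert 1 (step 9): P = [1, 4, 7] / [2, 6] / [3] / [5] / [8] / [9];  Q = [1, 5, 7] / [2, 6] / [3] / [4] / [8] / [9]
Final shape: (3, 2, 1, 1, 1, 1).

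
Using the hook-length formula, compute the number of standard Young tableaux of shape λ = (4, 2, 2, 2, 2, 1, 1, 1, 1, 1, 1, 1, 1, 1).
# SYT of shape (4, 2, 2, 2, 2, 1, 1, 1, 1, 1, 1, 1, 1, 1) = 1026000

Hook-length formula: f^λ = n! / Π hook(c), product over all cells c of the Young diagram. For λ = (4, 2, 2, 2, 2, 1, 1, 1, 1, 1, 1, 1, 1, 1), n = 21 boxes. Hook lengths by row (left-to-right, top-to-bottom): [17, 7, 2, 1]; [14, 4]; [13, 3]; [12, 2]; [11, 1]; [9]; [8]; [7]; [6]; [5]; [4]; [3]; [2]; [1]. Product of hooks = 49796239933440. So f^λ = 21! / 49796239933440 = 51090942171709440000 / 49796239933440 = 1026000.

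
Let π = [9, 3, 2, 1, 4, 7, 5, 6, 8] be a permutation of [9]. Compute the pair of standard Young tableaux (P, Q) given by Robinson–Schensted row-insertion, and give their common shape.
P = [1, 4, 5, 6, 8] / [2, 7] / [3] / [9];  Q = [1, 5, 6, 8, 9] / [2, 7] / [3] / [4];  common shape = (5, 2, 1, 1)

Row-insert the values π_1, π_2, … into P one at a time, bumping the leftmost entry strictly greater than the inserted value down to the next row. The recording tableau Q records, in position (i, j), the step at which that cell was added to P.
  Insert 9 (step 1): P = [9];  Q = [1]
  Insert 3 (step 2): P = [3] / [9];  Q = [1] / [2]
  Insert 2 (step 3): P = [2] / [3] / [9];  Q = [1] / [2] / [3]
  Insert 1 (step 4): P = [1] / [2] / [3] / [9];  Q = [1] / [2] / [3] / [4]
  Insert 4 (step 5): P = [1, 4] / [2] / [3] / [9];  Q = [1, 5] / [2] / [3] / [4]
  Insert 7 (step 6): P = [1, 4, 7] / [2] / [3] / [9];  Q = [1, 5, 6] / [2] / [3] / [4]
  Insert 5 (step 7): P = [1, 4, 5] / [2, 7] / [3] / [9];  Q = [1, 5, 6] / [2, 7] / [3] / [4]
  Insert 6 (step 8): P = [1, 4, 5, 6] / [2, 7] / [3] / [9];  Q = [1, 5, 6, 8] / [2, 7] / [3] / [4]
  Insert 8 (step 9): P = [1, 4, 5, 6, 8] / [2, 7] / [3] / [9];  Q = [1, 5, 6, 8, 9] / [2, 7] / [3] / [4]
Final shape: (5, 2, 1, 1).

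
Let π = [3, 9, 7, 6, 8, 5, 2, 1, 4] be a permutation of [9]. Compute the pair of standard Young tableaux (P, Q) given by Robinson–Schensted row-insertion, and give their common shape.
P = [1, 4, 8] / [2, 5] / [3] / [6] / [7] / [9];  Q = [1, 2, 5] / [3, 9] / [4] / [6] / [7] / [8];  common shape = (3, 2, 1, 1, 1, 1)

Row-insert the values π_1, π_2, … into P one at a time, bumping the leftmost entry strictly greater than the inserted value down to the next row. The recording tableau Q records, in position (i, j), the step at which that cell was added to P.
  Insert 3 (step 1): P = [3];  Q = [1]
  Insert 9 (step 2): P = [3, 9];  Q = [1, 2]
  Insert 7 (step 3): P = [3, 7] / [9];  Q = [1, 2] / [3]
  Insert 6 (step 4): P = [3, 6] / [7] / [9];  Q = [1, 2] / [3] / [4]
  Insert 8 (step 5): P = [3, 6, 8] / [7] / [9];  Q = [1, 2, 5] / [3] / [4]
  Insert 5 (step 6): P = [3, 5, 8] / [6] / [7] / [9];  Q = [1, 2, 5] / [3] / [4] / [6]
  Insert 2 (step 7): P = [2, 5, 8] / [3] / [6] / [7] / [9];  Q = [1, 2, 5] / [3] / [4] / [6] / [7]
  Insert 1 (step 8): P = [1, 5, 8] / [2] / [3] / [6] / [7] / [9];  Q = [1, 2, 5] / [3] / [4] / [6] / [7] / [8]
  Insert 4 (step 9): P = [1, 4, 8] / [2, 5] / [3] / [6] / [7] / [9];  Q = [1, 2, 5] / [3, 9] / [4] / [6] / [7] / [8]
Final shape: (3, 2, 1, 1, 1, 1).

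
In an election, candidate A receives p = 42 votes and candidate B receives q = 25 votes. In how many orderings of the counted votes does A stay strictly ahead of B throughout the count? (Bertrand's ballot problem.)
Strict-lead orderings = 424618798185894312

Total orderings of the 67 votes with 42 for A: C(67, 42) = 1673497616379701112. By the Bertrand ballot formula (Cycle Lemma / reflection principle), the number of orderings in which A is strictly ahead of B throughout is (p − q)/(p + q) · C(p + q, p) = (42 − 25)/(42 + 25) · 1673497616379701112 = 424618798185894312.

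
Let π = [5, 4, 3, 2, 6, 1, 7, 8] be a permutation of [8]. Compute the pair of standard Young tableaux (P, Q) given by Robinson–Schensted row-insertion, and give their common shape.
P = [1, 6, 7, 8] / [2] / [3] / [4] / [5];  Q = [1, 5, 7, 8] / [2] / [3] / [4] / [6];  common shape = (4, 1, 1, 1, 1)

Row-insert the values π_1, π_2, … into P one at a time, bumping the leftmost entry strictly greater than the inserted value down to the next row. The recording tableau Q records, in position (i, j), the step at which that cell was added to P.
  Insert 5 (step 1): P = [5];  Q = [1]
  Insert 4 (step 2): P = [4] / [5];  Q = [1] / [2]
  Insert 3 (step 3): P = [3] / [4] / [5];  Q = [1] / [2] / [3]
  Insert 2 (step 4): P = [2] / [3] / [4] / [5];  Q = [1] / [2] / [3] / [4]
  Insert 6 (step 5): P = [2, 6] / [3] / [4] / [5];  Q = [1, 5] / [2] / [3] / [4]
  Insert 1 (step 6): P = [1, 6] / [2] / [3] / [4] / [5];  Q = [1, 5] / [2] / [3] / [4] / [6]
  Insert 7 (step 7): P = [1, 6, 7] / [2] / [3] / [4] / [5];  Q = [1, 5, 7] / [2] / [3] / [4] / [6]
  Insert 8 (step 8): P = [1, 6, 7, 8] / [2] / [3] / [4] / [5];  Q = [1, 5, 7, 8] / [2] / [3] / [4] / [6]
Final shape: (4, 1, 1, 1, 1).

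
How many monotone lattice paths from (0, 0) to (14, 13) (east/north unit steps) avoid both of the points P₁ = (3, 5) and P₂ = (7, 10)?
Number of paths = 14338668

Inclusion–exclusion. Total paths: C(27, 14) = 20058300. Through P₁: C(8, 3)·C(19, 11) = 4232592. Through P₂: C(17, 7)·C(10, 7) = 2333760. Since P₁ is strictly southwest of P₂, a monotone path through both must visit P₁ then P₂; paths through both = C(8, 3)·C(9, 4)·C(10, 7) = 846720. Avoid both = 20058300 − 4232592 − 2333760 + 846720 = 14338668.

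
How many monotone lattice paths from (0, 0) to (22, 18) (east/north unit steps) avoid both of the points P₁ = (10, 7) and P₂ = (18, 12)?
Number of paths = 74177682566

Inclusion–exclusion. Total paths: C(40, 22) = 113380261800. Through P₁: C(17, 10)·C(23, 12) = 26295212944. Through P₂: C(30, 18)·C(10, 4) = 18163577250. Since P₁ is strictly southwest of P₂, a monotone path through both must visit P₁ then P₂; paths through both = C(17, 10)·C(13, 8)·C(10, 4) = 5256210960. Avoid both = 113380261800 − 26295212944 − 18163577250 + 5256210960 = 74177682566.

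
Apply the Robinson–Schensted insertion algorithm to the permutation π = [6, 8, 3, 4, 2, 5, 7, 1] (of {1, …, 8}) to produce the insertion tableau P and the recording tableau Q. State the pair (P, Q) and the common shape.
P = [1, 4, 5, 7] / [2, 8] / [3] / [6];  Q = [1, 2, 6, 7] / [3, 4] / [5] / [8];  common shape = (4, 2, 1, 1)

Row-insert the values π_1, π_2, … into P one at a time, bumping the leftmost entry strictly greater than the inserted value down to the next row. The recording tableau Q records, in position (i, j), the step at which that cell was added to P.
  Insert 6 (step 1): P = [6];  Q = [1]
  Insert 8 (step 2): P = [6, 8];  Q = [1, 2]
  Insert 3 (step 3): P = [3, 8] / [6];  Q = [1, 2] / [3]
  Insert 4 (step 4): P = [3, 4] / [6, 8];  Q = [1, 2] / [3, 4]
  Insert 2 (step 5): P = [2, 4] / [3, 8] / [6];  Q = [1, 2] / [3, 4] / [5]
  Insert 5 (step 6): P = [2, 4, 5] / [3, 8] / [6];  Q = [1, 2, 6] / [3, 4] / [5]
  Insert 7 (step 7): P = [2, 4, 5, 7] / [3, 8] / [6];  Q = [1, 2, 6, 7] / [3, 4] / [5]
  Insert 1 (step 8): P = [1, 4, 5, 7] / [2, 8] / [3] / [6];  Q = [1, 2, 6, 7] / [3, 4] / [5] / [8]
Final shape: (4, 2, 1, 1).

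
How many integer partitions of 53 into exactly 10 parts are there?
p(53, 10 parts) = 25608

Partitions of n into exactly k parts are in bijection with partitions of n − k into at most k parts (subtract 1 from each part). So p(53, exactly 10) = p(43, parts ≤ 10). Computing via the recurrence p(m, j) = p(m, j−1) + p(m−j, j) gives 25608.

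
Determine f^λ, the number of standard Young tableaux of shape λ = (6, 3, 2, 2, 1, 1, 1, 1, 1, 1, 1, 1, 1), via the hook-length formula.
# SYT of shape (6, 3, 2, 2, 1, 1, 1, 1, 1, 1, 1, 1, 1) = 48498450

Hook-length formula: f^λ = n! / Π hook(c), product over all cells c of the Young diagram. For λ = (6, 3, 2, 2, 1, 1, 1, 1, 1, 1, 1, 1, 1), n = 22 boxes. Hook lengths by row (left-to-right, top-to-bottom): [18, 8, 5, 3, 2, 1]; [14, 4, 1]; [12, 2]; [11, 1]; [9]; [8]; [7]; [6]; [5]; [4]; [3]; [2]; [1]. Product of hooks = 23176013414400. So f^λ = 22! / 23176013414400 = 1124000727777607680000 / 23176013414400 = 48498450.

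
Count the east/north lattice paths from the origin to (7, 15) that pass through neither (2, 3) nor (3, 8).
Number of paths = 74014

Inclusion–exclusion. Total paths: C(22, 7) = 170544. Through P₁: C(5, 2)·C(17, 5) = 61880. Through P₂: C(11, 3)·C(11, 4) = 54450. Since P₁ is strictly southwest of P₂, a monotone path through both must visit P₁ then P₂; paths through both = C(5, 2)·C(6, 1)·C(11, 4) = 19800. Avoid both = 170544 − 61880 − 54450 + 19800 = 74014.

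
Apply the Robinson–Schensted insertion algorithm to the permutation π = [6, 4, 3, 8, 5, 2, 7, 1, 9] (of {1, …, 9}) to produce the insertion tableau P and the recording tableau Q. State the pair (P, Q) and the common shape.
P = [1, 5, 7, 9] / [2, 8] / [3] / [4] / [6];  Q = [1, 4, 7, 9] / [2, 5] / [3] / [6] / [8];  common shape = (4, 2, 1, 1, 1)

Row-insert the values π_1, π_2, … into P one at a time, bumping the leftmost entry strictly greater than the inserted value down to the next row. The recording tableau Q records, in position (i, j), the step at which that cell was added to P.
  Insert 6 (step 1): P = [6];  Q = [1]
  Insert 4 (step 2): P = [4] / [6];  Q = [1] / [2]
  Insert 3 (step 3): P = [3] / [4] / [6];  Q = [1] / [2] / [3]
  Insert 8 (step 4): P = [3, 8] / [4] / [6];  Q = [1, 4] / [2] / [3]
  Insert 5 (step 5): P = [3, 5] / [4, 8] / [6];  Q = [1, 4] / [2, 5] / [3]
  Insert 2 (step 6): P = [2, 5] / [3, 8] / [4] / [6];  Q = [1, 4] / [2, 5] / [3] / [6]
  Insert 7 (step 7): P = [2, 5, 7] / [3, 8] / [4] / [6];  Q = [1, 4, 7] / [2, 5] / [3] / [6]
  Insert 1 (step 8): P = [1, 5, 7] / [2, 8] / [3] / [4] / [6];  Q = [1, 4, 7] / [2, 5] / [3] / [6] / [8]
  Insert 9 (step 9): P = [1, 5, 7, 9] / [2, 8] / [3] / [4] / [6];  Q = [1, 4, 7, 9] / [2, 5] / [3] / [6] / [8]
Final shape: (4, 2, 1, 1, 1).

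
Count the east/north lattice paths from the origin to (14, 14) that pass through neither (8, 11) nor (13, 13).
Number of paths = 16140956

Inclusion–exclusion. Total paths: C(28, 14) = 40116600. Through P₁: C(19, 8)·C(9, 6) = 6348888. Through P₂: C(26, 13)·C(2, 1) = 20801200. Since P₁ is strictly southwest of P₂, a monotone path through both must visit P₁ then P₂; paths through both = C(19, 8)·C(7, 5)·C(2, 1) = 3174444. Avoid both = 40116600 − 6348888 − 20801200 + 3174444 = 16140956.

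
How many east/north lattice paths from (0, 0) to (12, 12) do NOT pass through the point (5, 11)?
Number of paths = 2669212

Total paths from (0, 0) to (12, 12): C(24, 12) = 2704156. Paths through (5, 11): (paths (0, 0) → (5, 11)) × (paths (5, 11) → (12, 12)) = C(16, 5) · C(8, 7) = 4368 · 8 = 34944. Avoidance count = 2704156 − 34944 = 2669212.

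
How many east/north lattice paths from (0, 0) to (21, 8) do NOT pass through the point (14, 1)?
Number of paths = 4240665

Total paths from (0, 0) to (21, 8): C(29, 21) = 4292145. Paths through (14, 1): (paths (0, 0) → (14, 1)) × (paths (14, 1) → (21, 8)) = C(15, 14) · C(14, 7) = 15 · 3432 = 51480. Avoidance count = 4292145 − 51480 = 4240665.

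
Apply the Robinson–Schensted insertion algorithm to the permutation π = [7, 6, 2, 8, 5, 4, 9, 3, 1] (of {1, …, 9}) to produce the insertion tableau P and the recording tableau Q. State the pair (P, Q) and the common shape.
P = [1, 3, 9] / [2, 8] / [4] / [5] / [6] / [7];  Q = [1, 4, 7] / [2, 5] / [3] / [6] / [8] / [9];  common shape = (3, 2, 1, 1, 1, 1)

Row-insert the values π_1, π_2, … into P one at a time, bumping the leftmost entry strictly greater than the inserted value down to the next row. The recording tableau Q records, in position (i, j), the step at which that cell was added to P.
  Insert 7 (step 1): P = [7];  Q = [1]
  Insert 6 (step 2): P = [6] / [7];  Q = [1] / [2]
  Insert 2 (step 3): P = [2] / [6] / [7];  Q = [1] / [2] / [3]
  Insert 8 (step 4): P = [2, 8] / [6] / [7];  Q = [1, 4] / [2] / [3]
  Insert 5 (step 5): P = [2, 5] / [6, 8] / [7];  Q = [1, 4] / [2, 5] / [3]
  Insert 4 (step 6): P = [2, 4] / [5, 8] / [6] / [7];  Q = [1, 4] / [2, 5] / [3] / [6]
  Insert 9 (step 7): P = [2, 4, 9] / [5, 8] / [6] / [7];  Q = [1, 4, 7] / [2, 5] / [3] / [6]
  Insert 3 (step 8): P = [2, 3, 9] / [4, 8] / [5] / [6] / [7];  Q = [1, 4, 7] / [2, 5] / [3] / [6] / [8]
  Insert 1 (step 9): P = [1, 3, 9] / [2, 8] / [4] / [5] / [6] / [7];  Q = [1, 4, 7] / [2, 5] / [3] / [6] / [8] / [9]
Final shape: (3, 2, 1, 1, 1, 1).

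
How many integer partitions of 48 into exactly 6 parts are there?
p(48, 6 parts) = 4494

Partitions of n into exactly k parts are in bijection with partitions of n − k into at most k parts (subtract 1 from each part). So p(48, exactly 6) = p(42, parts ≤ 6). Computing via the recurrence p(m, j) = p(m, j−1) + p(m−j, j) gives 4494.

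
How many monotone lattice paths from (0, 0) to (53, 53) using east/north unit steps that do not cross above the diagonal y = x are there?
C_53 = 116157871455782434250553845880

These NE paths below the diagonal are counted by the Catalan number C_n = (1/(n + 1)) · C(2n, n). For n = 53: C_53 = (1/54) · C(106, 53) = 6272525058612251449529907677520/54 = 116157871455782434250553845880.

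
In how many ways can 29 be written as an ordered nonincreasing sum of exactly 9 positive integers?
p(29, 9 parts) = 488

Partitions of n into exactly k parts are in bijection with partitions of n − k into at most k parts (subtract 1 from each part). So p(29, exactly 9) = p(20, parts ≤ 9). Computing via the recurrence p(m, j) = p(m, j−1) + p(m−j, j) gives 488.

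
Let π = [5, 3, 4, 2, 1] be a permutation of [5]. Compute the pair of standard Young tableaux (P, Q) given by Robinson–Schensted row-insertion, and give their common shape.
P = [1, 4] / [2] / [3] / [5];  Q = [1, 3] / [2] / [4] / [5];  common shape = (2, 1, 1, 1)

Row-insert the values π_1, π_2, … into P one at a time, bumping the leftmost entry strictly greater than the inserted value down to the next row. The recording tableau Q records, in position (i, j), the step at which that cell was added to P.
  Insert 5 (step 1): P = [5];  Q = [1]
  Insert 3 (step 2): P = [3] / [5];  Q = [1] / [2]
  Insert 4 (step 3): P = [3, 4] / [5];  Q = [1, 3] / [2]
  Insert 2 (step 4): P = [2, 4] / [3] / [5];  Q = [1, 3] / [2] / [4]
  Insert 1 (step 5): P = [1, 4] / [2] / [3] / [5];  Q = [1, 3] / [2] / [4] / [5]
Final shape: (2, 1, 1, 1).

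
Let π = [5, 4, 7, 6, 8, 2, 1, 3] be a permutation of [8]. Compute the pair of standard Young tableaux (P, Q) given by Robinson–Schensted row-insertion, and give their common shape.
P = [1, 3, 8] / [2, 6] / [4, 7] / [5];  Q = [1, 3, 5] / [2, 4] / [6, 8] / [7];  common shape = (3, 2, 2, 1)

Row-insert the values π_1, π_2, … into P one at a time, bumping the leftmost entry strictly greater than the inserted value down to the next row. The recording tableau Q records, in position (i, j), the step at which that cell was added to P.
  Insert 5 (step 1): P = [5];  Q = [1]
  Insert 4 (step 2): P = [4] / [5];  Q = [1] / [2]
  Insert 7 (step 3): P = [4, 7] / [5];  Q = [1, 3] / [2]
  Insert 6 (step 4): P = [4, 6] / [5, 7];  Q = [1, 3] / [2, 4]
  Insert 8 (step 5): P = [4, 6, 8] / [5, 7];  Q = [1, 3, 5] / [2, 4]
  Insert 2 (step 6): P = [2, 6, 8] / [4, 7] / [5];  Q = [1, 3, 5] / [2, 4] / [6]
  Insert 1 (step 7): P = [1, 6, 8] / [2, 7] / [4] / [5];  Q = [1, 3, 5] / [2, 4] / [6] / [7]
  Insert 3 (step 8): P = [1, 3, 8] / [2, 6] / [4, 7] / [5];  Q = [1, 3, 5] / [2, 4] / [6, 8] / [7]
Final shape: (3, 2, 2, 1).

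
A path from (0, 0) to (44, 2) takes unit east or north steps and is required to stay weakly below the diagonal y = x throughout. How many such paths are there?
Number of paths = 989

By the reflection principle (André's argument), the number of monotone paths to (44, 2) with n ≤ m that never go above y = x is C(46, 44) − C(46, 45) = 1035 − 46 = 989.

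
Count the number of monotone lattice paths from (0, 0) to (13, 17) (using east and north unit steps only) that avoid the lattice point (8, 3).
Number of paths = 117841230

Total paths from (0, 0) to (13, 17): C(30, 13) = 119759850. Paths through (8, 3): (paths (0, 0) → (8, 3)) × (paths (8, 3) → (13, 17)) = C(11, 8) · C(19, 5) = 165 · 11628 = 1918620. Avoidance count = 119759850 − 1918620 = 117841230.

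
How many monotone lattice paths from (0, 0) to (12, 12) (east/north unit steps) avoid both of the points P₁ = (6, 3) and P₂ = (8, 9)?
Number of paths = 1515206

Inclusion–exclusion. Total paths: C(24, 12) = 2704156. Through P₁: C(9, 6)·C(15, 6) = 420420. Through P₂: C(17, 8)·C(7, 4) = 850850. Since P₁ is strictly southwest of P₂, a monotone path through both must visit P₁ then P₂; paths through both = C(9, 6)·C(8, 2)·C(7, 4) = 82320. Avoid both = 2704156 − 420420 − 850850 + 82320 = 1515206.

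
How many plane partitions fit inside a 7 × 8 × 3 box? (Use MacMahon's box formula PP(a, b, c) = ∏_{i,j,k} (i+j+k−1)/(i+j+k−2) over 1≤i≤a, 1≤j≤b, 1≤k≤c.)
PP(7, 8, 3) = 4971151900

Evaluate the triple product over i = 1..7, j = 1..8, k = 1..3. The factors are (2/1) · (3/2) · (4/3) · (3/2) · (4/3) · (5/4) · (4/3) · (5/4) · … (168 factors total). The numerators and denominators telescope so the product is an integer; carrying out the multiplication exactly gives PP(7, 8, 3) = 4971151900.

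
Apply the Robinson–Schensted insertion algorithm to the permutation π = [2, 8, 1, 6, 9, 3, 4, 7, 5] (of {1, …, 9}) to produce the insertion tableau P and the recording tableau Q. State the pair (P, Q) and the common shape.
P = [1, 3, 4, 5] / [2, 6, 7] / [8, 9];  Q = [1, 2, 5, 8] / [3, 4, 7] / [6, 9];  common shape = (4, 3, 2)

Row-insert the values π_1, π_2, … into P one at a time, bumping the leftmost entry strictly greater than the inserted value down to the next row. The recording tableau Q records, in position (i, j), the step at which that cell was added to P.
  Insert 2 (step 1): P = [2];  Q = [1]
  Insert 8 (step 2): P = [2, 8];  Q = [1, 2]
  Insert 1 (step 3): P = [1, 8] / [2];  Q = [1, 2] / [3]
  Insert 6 (step 4): P = [1, 6] / [2, 8];  Q = [1, 2] / [3, 4]
  Insert 9 (step 5): P = [1, 6, 9] / [2, 8];  Q = [1, 2, 5] / [3, 4]
  Insert 3 (step 6): P = [1, 3, 9] / [2, 6] / [8];  Q = [1, 2, 5] / [3, 4] / [6]
  Insert 4 (step 7): P = [1, 3, 4] / [2, 6, 9] / [8];  Q = [1, 2, 5] / [3, 4, 7] / [6]
  Insert 7 (step 8): P = [1, 3, 4, 7] / [2, 6, 9] / [8];  Q = [1, 2, 5, 8] / [3, 4, 7] / [6]
  Insert 5 (step 9): P = [1, 3, 4, 5] / [2, 6, 7] / [8, 9];  Q = [1, 2, 5, 8] / [3, 4, 7] / [6, 9]
Final shape: (4, 3, 2).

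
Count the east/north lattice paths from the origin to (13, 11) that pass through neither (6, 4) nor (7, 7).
Number of paths = 1231104

Inclusion–exclusion. Total paths: C(24, 13) = 2496144. Through P₁: C(10, 6)·C(14, 7) = 720720. Through P₂: C(14, 7)·C(10, 6) = 720720. Since P₁ is strictly southwest of P₂, a monotone path through both must visit P₁ then P₂; paths through both = C(10, 6)·C(4, 1)·C(10, 6) = 176400. Avoid both = 2496144 − 720720 − 720720 + 176400 = 1231104.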